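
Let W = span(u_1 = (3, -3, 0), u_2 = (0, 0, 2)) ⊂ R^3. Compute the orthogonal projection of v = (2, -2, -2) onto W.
proj_W(v) = (2, -2, -2)

Set up U = [u_1 | ... | u_2] ∈ R^(3×2). The projector onto W = col(U) is P = U (U^T U)^(-1) U^T.
Compute U^T U =
  [18, 0]
  [0, 4],
and U^T v = (12, -4).
Solve U^T U · c = U^T v for the coefficients: c = (2/3, -1). The projection is proj_W(v) = U c.
Check: (v - proj_W(v)) · u_1 = 0  (should be 0).
Check: (v - proj_W(v)) · u_2 = 0  (should be 0).
Result: proj_W(v) = (2, -2, -2).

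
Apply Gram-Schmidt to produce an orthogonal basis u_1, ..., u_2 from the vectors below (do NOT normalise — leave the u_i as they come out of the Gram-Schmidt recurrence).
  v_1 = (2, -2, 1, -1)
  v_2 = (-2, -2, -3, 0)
Orthogonal basis:
  u_1 = (2, -2, 1, -1)
  u_2 = (-7/5, -13/5, -27/10, -3/10)

Apply the Gram-Schmidt recurrence
  u_1 = v_1
  u_i = v_i − Σ_{j<i} ((v_i · u_j) / (u_j · u_j)) · u_j.

Step by step this gives:
  u_1 = (2, -2, 1, -1)
  u_2 = (-7/5, -13/5, -27/10, -3/10)

Orthogonality check:
  u_2 · u_1 = 0 (should be 0)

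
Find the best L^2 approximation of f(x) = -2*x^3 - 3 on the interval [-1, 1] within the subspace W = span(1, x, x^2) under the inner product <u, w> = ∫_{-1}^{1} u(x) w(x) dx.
g(x) = -6*x/5 - 3

The best approximation g ∈ W is the orthogonal projection of f onto W. Writing g = a_0 + a_1 x + a_2 x^2, the coefficients solve the normal equations G · a = b where
  G_{ij} = <φ_i, φ_j> and b_i = <f, φ_i>, with φ_0 = 1, φ_1 = x, φ_2 = x^2.
G =
  [2, 0, 2/3]
  [0, 2/3, 0]
  [2/3, 0, 2/5],
b = (-6, -4/5, -2).
Solving gives a_0 = -3, a_1 = -6/5, a_2 = 0, so
  g(x) = -6*x/5 - 3.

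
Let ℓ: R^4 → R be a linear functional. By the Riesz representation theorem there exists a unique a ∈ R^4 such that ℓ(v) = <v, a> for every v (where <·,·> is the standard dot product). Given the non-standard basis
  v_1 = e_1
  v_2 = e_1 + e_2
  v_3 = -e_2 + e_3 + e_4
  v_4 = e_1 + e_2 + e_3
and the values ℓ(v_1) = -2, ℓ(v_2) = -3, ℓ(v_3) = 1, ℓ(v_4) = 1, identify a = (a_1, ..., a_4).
a = (-2, -1, 4, -4)

Write a = (a_1, ..., a_4) in the standard basis. For each basis vector v_i, ℓ(v_i) = <v_i, a> is a linear equation in the a_j's. Collect the n equations into a matrix system V a = ℓ, where row i of V is v_i (expressed in the standard basis). Since V is invertible (lower-triangular with 1s on the diagonal, up to permutation), solve by back-substitution:
  V =
[[1, 0, 0, 0],
 [1, 1, 0, 0],
 [0, -1, 1, 1],
 [1, 1, 1, 0]]
  V a = (-2, -3, 1, 1)
Solving gives a = (-2, -1, 4, -4).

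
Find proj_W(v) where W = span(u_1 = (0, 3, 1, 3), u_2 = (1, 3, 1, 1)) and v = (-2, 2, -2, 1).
proj_W(v) = (-34/59, 33/59, 11/59, 101/59)

Set up U = [u_1 | ... | u_2] ∈ R^(4×2). The projector onto W = col(U) is P = U (U^T U)^(-1) U^T.
Compute U^T U =
  [19, 13]
  [13, 12],
and U^T v = (7, 3).
Solve U^T U · c = U^T v for the coefficients: c = (45/59, -34/59). The projection is proj_W(v) = U c.
Check: (v - proj_W(v)) · u_1 = 0  (should be 0).
Check: (v - proj_W(v)) · u_2 = 0  (should be 0).
Result: proj_W(v) = (-34/59, 33/59, 11/59, 101/59).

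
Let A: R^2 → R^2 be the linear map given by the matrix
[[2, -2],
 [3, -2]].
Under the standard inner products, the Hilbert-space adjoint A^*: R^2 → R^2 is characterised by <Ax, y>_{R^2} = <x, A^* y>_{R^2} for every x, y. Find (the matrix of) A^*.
A^* = A^T =
[[2, 3],
 [-2, -2]]

For real matrices with standard dot products, the defining identity <Ax, y> = <x, A^* y> gives (Ax)^T y = x^T (A^*) y, i.e. x^T A^T y = x^T (A^*) y. Since this holds for all x, y, we must have A^* = A^T. Therefore
A^* =
[[2, 3],
 [-2, -2]].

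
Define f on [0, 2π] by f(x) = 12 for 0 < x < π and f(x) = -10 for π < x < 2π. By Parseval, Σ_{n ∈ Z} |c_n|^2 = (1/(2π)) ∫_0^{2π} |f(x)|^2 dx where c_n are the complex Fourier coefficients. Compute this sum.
Σ |c_n|^2 = 122

Parseval equates the L^2 energy of f (normalised by 1/(2π)) with the ℓ^2 sum of its Fourier coefficients: (1/(2π)) ∫_0^{2π} |f|^2 = Σ |c_n|^2.
Compute the left side: (1/(2π)) [∫_0^π 12^2 dx + ∫_π^{2π} (-10)^2 dx] = (1/(2π)) · (144π + 100π) = (144 + 100)/2 = 122.
So Σ_{n ∈ Z} |c_n|^2 = 122.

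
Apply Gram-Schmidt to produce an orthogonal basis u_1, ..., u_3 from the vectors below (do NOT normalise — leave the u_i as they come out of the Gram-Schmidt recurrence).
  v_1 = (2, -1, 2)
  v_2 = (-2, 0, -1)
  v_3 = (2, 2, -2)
Orthogonal basis:
  u_1 = (2, -1, 2)
  u_2 = (-2/3, -2/3, 1/3)
  u_3 = (2/9, -4/9, -4/9)

Apply the Gram-Schmidt recurrence
  u_1 = v_1
  u_i = v_i − Σ_{j<i} ((v_i · u_j) / (u_j · u_j)) · u_j.

Step by step this gives:
  u_1 = (2, -1, 2)
  u_2 = (-2/3, -2/3, 1/3)
  u_3 = (2/9, -4/9, -4/9)

Orthogonality check:
  u_2 · u_1 = 0 (should be 0)
  u_3 · u_1 = 0 (should be 0)
  u_3 · u_2 = 0 (should be 0)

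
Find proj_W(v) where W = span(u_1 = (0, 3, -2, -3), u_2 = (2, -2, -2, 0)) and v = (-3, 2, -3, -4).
proj_W(v) = (-4/13, 46/13, -24/13, -42/13)

Set up U = [u_1 | ... | u_2] ∈ R^(4×2). The projector onto W = col(U) is P = U (U^T U)^(-1) U^T.
Compute U^T U =
  [22, -2]
  [-2, 12],
and U^T v = (24, -4).
Solve U^T U · c = U^T v for the coefficients: c = (14/13, -2/13). The projection is proj_W(v) = U c.
Check: (v - proj_W(v)) · u_1 = 0  (should be 0).
Check: (v - proj_W(v)) · u_2 = 0  (should be 0).
Result: proj_W(v) = (-4/13, 46/13, -24/13, -42/13).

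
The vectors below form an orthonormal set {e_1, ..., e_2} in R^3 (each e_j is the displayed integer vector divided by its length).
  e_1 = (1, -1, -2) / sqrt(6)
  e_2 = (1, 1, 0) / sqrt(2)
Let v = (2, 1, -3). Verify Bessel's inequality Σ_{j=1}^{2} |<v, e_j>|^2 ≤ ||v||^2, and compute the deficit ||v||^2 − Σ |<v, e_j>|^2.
Σ |<v, e_j>|^2 = 38/3; ||v||^2 = 14; deficit = 4/3

Write each e_j = u_j / sqrt(<u_j, u_j>) where u_j is the displayed integer vector. Then <v, e_j> = <v, u_j> / sqrt(<u_j, u_j>), so |<v, e_j>|^2 = <v, u_j>^2 / <u_j, u_j>.
Coefficients: <v, e_1> = 7/sqrt(6), <v, e_2> = 3/sqrt(2).
Square and sum: Σ |<v, e_j>|^2 = 38/3.
Compute ||v||^2 = v·v = 14.
Deficit = 14 − 38/3 = 4/3 ≥ 0, confirming Bessel's inequality. (The deficit equals ||v − Σ <v,e_j> e_j||^2, the squared distance from v to span{e_j}.)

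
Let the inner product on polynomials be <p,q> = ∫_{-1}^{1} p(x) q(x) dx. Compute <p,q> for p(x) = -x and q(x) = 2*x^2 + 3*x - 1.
<p,q> = -2

Expand the product: p(x)·q(x) = -2*x^3 - 3*x^2 + x.
∫_{-1}^{1} of each monomial x^k gives [2/(k+1) if k even, 0 if k odd]. Integrating term-by-term (or equivalently evaluating the antiderivative F(x) = -x^4/2 - x^3 + x^2/2 at the endpoints):
  F(1) − F(−1) = -1 − (1) = -2.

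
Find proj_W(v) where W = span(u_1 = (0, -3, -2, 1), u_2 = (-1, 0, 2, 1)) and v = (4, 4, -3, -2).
proj_W(v) = (64/25, 84/25, -72/25, -92/25)

Set up U = [u_1 | ... | u_2] ∈ R^(4×2). The projector onto W = col(U) is P = U (U^T U)^(-1) U^T.
Compute U^T U =
  [14, -3]
  [-3, 6],
and U^T v = (-8, -12).
Solve U^T U · c = U^T v for the coefficients: c = (-28/25, -64/25). The projection is proj_W(v) = U c.
Check: (v - proj_W(v)) · u_1 = 0  (should be 0).
Check: (v - proj_W(v)) · u_2 = 0  (should be 0).
Result: proj_W(v) = (64/25, 84/25, -72/25, -92/25).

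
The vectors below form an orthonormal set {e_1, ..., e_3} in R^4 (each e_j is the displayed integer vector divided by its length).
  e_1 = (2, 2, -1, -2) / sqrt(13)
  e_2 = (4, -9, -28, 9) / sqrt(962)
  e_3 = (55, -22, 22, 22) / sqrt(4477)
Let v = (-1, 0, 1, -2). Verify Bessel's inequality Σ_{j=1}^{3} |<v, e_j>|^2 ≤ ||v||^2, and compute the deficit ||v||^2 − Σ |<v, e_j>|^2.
Σ |<v, e_j>|^2 = 4; ||v||^2 = 6; deficit = 2

Write each e_j = u_j / sqrt(<u_j, u_j>) where u_j is the displayed integer vector. Then <v, e_j> = <v, u_j> / sqrt(<u_j, u_j>), so |<v, e_j>|^2 = <v, u_j>^2 / <u_j, u_j>.
Coefficients: <v, e_1> = 1/sqrt(13), <v, e_2> = -50/sqrt(962), <v, e_3> = -77/sqrt(4477).
Square and sum: Σ |<v, e_j>|^2 = 4.
Compute ||v||^2 = v·v = 6.
Deficit = 6 − 4 = 2 ≥ 0, confirming Bessel's inequality. (The deficit equals ||v − Σ <v,e_j> e_j||^2, the squared distance from v to span{e_j}.)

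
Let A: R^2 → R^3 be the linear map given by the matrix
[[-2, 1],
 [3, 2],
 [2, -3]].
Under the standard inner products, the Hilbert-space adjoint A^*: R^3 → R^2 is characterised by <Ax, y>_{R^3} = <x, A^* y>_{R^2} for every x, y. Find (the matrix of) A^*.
A^* = A^T =
[[-2, 3, 2],
 [1, 2, -3]]

For real matrices with standard dot products, the defining identity <Ax, y> = <x, A^* y> gives (Ax)^T y = x^T (A^*) y, i.e. x^T A^T y = x^T (A^*) y. Since this holds for all x, y, we must have A^* = A^T. Therefore
A^* =
[[-2, 3, 2],
 [1, 2, -3]].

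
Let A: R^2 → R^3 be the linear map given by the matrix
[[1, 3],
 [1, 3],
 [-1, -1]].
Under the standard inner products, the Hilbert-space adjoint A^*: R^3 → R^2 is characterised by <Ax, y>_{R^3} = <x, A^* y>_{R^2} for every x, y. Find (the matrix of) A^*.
A^* = A^T =
[[1, 1, -1],
 [3, 3, -1]]

For real matrices with standard dot products, the defining identity <Ax, y> = <x, A^* y> gives (Ax)^T y = x^T (A^*) y, i.e. x^T A^T y = x^T (A^*) y. Since this holds for all x, y, we must have A^* = A^T. Therefore
A^* =
[[1, 1, -1],
 [3, 3, -1]].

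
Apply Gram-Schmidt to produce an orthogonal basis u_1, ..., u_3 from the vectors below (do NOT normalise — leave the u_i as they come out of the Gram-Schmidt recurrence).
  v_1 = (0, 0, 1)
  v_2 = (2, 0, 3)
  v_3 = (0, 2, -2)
Orthogonal basis:
  u_1 = (0, 0, 1)
  u_2 = (2, 0, 0)
  u_3 = (0, 2, 0)

Apply the Gram-Schmidt recurrence
  u_1 = v_1
  u_i = v_i − Σ_{j<i} ((v_i · u_j) / (u_j · u_j)) · u_j.

Step by step this gives:
  u_1 = (0, 0, 1)
  u_2 = (2, 0, 0)
  u_3 = (0, 2, 0)

Orthogonality check:
  u_2 · u_1 = 0 (should be 0)
  u_3 · u_1 = 0 (should be 0)
  u_3 · u_2 = 0 (should be 0)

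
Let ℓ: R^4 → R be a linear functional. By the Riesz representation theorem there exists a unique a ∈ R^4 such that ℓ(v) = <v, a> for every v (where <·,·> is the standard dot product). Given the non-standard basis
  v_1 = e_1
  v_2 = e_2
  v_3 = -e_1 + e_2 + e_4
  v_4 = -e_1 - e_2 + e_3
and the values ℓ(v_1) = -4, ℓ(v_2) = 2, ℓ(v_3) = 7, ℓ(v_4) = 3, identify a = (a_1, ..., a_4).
a = (-4, 2, 1, 1)

Write a = (a_1, ..., a_4) in the standard basis. For each basis vector v_i, ℓ(v_i) = <v_i, a> is a linear equation in the a_j's. Collect the n equations into a matrix system V a = ℓ, where row i of V is v_i (expressed in the standard basis). Since V is invertible (lower-triangular with 1s on the diagonal, up to permutation), solve by back-substitution:
  V =
[[1, 0, 0, 0],
 [0, 1, 0, 0],
 [-1, 1, 0, 1],
 [-1, -1, 1, 0]]
  V a = (-4, 2, 7, 3)
Solving gives a = (-4, 2, 1, 1).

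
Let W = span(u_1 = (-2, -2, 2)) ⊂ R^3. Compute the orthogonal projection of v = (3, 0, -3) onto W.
proj_W(v) = (2, 2, -2)

Set up U = [u_1 | ... | u_1] ∈ R^(3×1). The projector onto W = col(U) is P = U (U^T U)^(-1) U^T.
Compute U^T U =
  [12],
and U^T v = (-12).
Solve U^T U · c = U^T v for the coefficients: c = (-1). The projection is proj_W(v) = U c.
Check: (v - proj_W(v)) · u_1 = 0  (should be 0).
Result: proj_W(v) = (2, 2, -2).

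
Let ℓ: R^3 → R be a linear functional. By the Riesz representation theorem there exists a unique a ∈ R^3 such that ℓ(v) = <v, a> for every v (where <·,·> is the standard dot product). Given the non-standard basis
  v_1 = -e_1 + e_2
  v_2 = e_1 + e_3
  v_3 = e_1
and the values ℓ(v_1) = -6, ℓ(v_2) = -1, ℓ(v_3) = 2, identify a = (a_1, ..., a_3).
a = (2, -4, -3)

Write a = (a_1, ..., a_3) in the standard basis. For each basis vector v_i, ℓ(v_i) = <v_i, a> is a linear equation in the a_j's. Collect the n equations into a matrix system V a = ℓ, where row i of V is v_i (expressed in the standard basis). Since V is invertible (lower-triangular with 1s on the diagonal, up to permutation), solve by back-substitution:
  V =
[[-1, 1, 0],
 [1, 0, 1],
 [1, 0, 0]]
  V a = (-6, -1, 2)
Solving gives a = (2, -4, -3).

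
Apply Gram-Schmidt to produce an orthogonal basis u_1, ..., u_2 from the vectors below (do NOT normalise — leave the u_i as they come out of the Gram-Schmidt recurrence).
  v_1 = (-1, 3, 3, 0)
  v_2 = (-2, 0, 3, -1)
Orthogonal basis:
  u_1 = (-1, 3, 3, 0)
  u_2 = (-27/19, -33/19, 24/19, -1)

Apply the Gram-Schmidt recurrence
  u_1 = v_1
  u_i = v_i − Σ_{j<i} ((v_i · u_j) / (u_j · u_j)) · u_j.

Step by step this gives:
  u_1 = (-1, 3, 3, 0)
  u_2 = (-27/19, -33/19, 24/19, -1)

Orthogonality check:
  u_2 · u_1 = 0 (should be 0)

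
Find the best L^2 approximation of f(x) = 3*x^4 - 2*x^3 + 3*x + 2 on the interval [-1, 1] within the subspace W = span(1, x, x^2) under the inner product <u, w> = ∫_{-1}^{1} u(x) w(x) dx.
g(x) = 18*x^2/7 + 9*x/5 + 61/35

The best approximation g ∈ W is the orthogonal projection of f onto W. Writing g = a_0 + a_1 x + a_2 x^2, the coefficients solve the normal equations G · a = b where
  G_{ij} = <φ_i, φ_j> and b_i = <f, φ_i>, with φ_0 = 1, φ_1 = x, φ_2 = x^2.
G =
  [2, 0, 2/3]
  [0, 2/3, 0]
  [2/3, 0, 2/5],
b = (26/5, 6/5, 46/21).
Solving gives a_0 = 61/35, a_1 = 9/5, a_2 = 18/7, so
  g(x) = 18*x^2/7 + 9*x/5 + 61/35.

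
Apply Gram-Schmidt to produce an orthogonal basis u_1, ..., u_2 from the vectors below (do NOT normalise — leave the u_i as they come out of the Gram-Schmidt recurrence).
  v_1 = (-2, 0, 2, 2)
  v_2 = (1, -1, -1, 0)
Orthogonal basis:
  u_1 = (-2, 0, 2, 2)
  u_2 = (1/3, -1, -1/3, 2/3)

Apply the Gram-Schmidt recurrence
  u_1 = v_1
  u_i = v_i − Σ_{j<i} ((v_i · u_j) / (u_j · u_j)) · u_j.

Step by step this gives:
  u_1 = (-2, 0, 2, 2)
  u_2 = (1/3, -1, -1/3, 2/3)

Orthogonality check:
  u_2 · u_1 = 0 (should be 0)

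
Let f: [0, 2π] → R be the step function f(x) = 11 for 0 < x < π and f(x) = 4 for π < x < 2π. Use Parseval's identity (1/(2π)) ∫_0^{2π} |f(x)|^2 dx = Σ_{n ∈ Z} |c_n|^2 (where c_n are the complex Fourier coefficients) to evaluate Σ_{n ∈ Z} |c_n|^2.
Σ |c_n|^2 = 137/2

Parseval equates the L^2 energy of f (normalised by 1/(2π)) with the ℓ^2 sum of its Fourier coefficients: (1/(2π)) ∫_0^{2π} |f|^2 = Σ |c_n|^2.
Compute the left side: (1/(2π)) [∫_0^π 11^2 dx + ∫_π^{2π} 4^2 dx] = (1/(2π)) · (121π + 16π) = (121 + 16)/2 = 137/2.
So Σ_{n ∈ Z} |c_n|^2 = 137/2.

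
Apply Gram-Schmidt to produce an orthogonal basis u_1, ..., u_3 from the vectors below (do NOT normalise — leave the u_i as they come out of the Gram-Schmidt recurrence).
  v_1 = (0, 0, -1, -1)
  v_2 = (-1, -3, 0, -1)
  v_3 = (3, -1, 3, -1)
Orthogonal basis:
  u_1 = (0, 0, -1, -1)
  u_2 = (-1, -3, 1/2, -1/2)
  u_3 = (67/21, -3/7, 40/21, -40/21)

Apply the Gram-Schmidt recurrence
  u_1 = v_1
  u_i = v_i − Σ_{j<i} ((v_i · u_j) / (u_j · u_j)) · u_j.

Step by step this gives:
  u_1 = (0, 0, -1, -1)
  u_2 = (-1, -3, 1/2, -1/2)
  u_3 = (67/21, -3/7, 40/21, -40/21)

Orthogonality check:
  u_2 · u_1 = 0 (should be 0)
  u_3 · u_1 = 0 (should be 0)
  u_3 · u_2 = 0 (should be 0)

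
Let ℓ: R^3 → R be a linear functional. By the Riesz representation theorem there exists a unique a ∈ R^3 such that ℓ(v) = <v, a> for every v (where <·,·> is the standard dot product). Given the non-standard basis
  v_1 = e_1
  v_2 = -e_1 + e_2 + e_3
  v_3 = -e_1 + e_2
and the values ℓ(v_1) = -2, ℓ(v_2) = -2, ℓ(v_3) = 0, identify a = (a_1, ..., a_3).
a = (-2, -2, -2)

Write a = (a_1, ..., a_3) in the standard basis. For each basis vector v_i, ℓ(v_i) = <v_i, a> is a linear equation in the a_j's. Collect the n equations into a matrix system V a = ℓ, where row i of V is v_i (expressed in the standard basis). Since V is invertible (lower-triangular with 1s on the diagonal, up to permutation), solve by back-substitution:
  V =
[[1, 0, 0],
 [-1, 1, 1],
 [-1, 1, 0]]
  V a = (-2, -2, 0)
Solving gives a = (-2, -2, -2).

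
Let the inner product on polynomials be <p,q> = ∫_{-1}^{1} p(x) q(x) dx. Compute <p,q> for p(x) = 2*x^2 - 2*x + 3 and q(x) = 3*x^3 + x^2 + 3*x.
<p,q> = -18/5

Expand the product: p(x)·q(x) = 6*x^5 - 4*x^4 + 13*x^3 - 3*x^2 + 9*x.
∫_{-1}^{1} of each monomial x^k gives [2/(k+1) if k even, 0 if k odd]. Integrating term-by-term (or equivalently evaluating the antiderivative F(x) = x^6 - 4*x^5/5 + 13*x^4/4 - x^3 + 9*x^2/2 at the endpoints):
  F(1) − F(−1) = 139/20 − (211/20) = -18/5.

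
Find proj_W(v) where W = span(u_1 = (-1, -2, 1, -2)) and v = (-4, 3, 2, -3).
proj_W(v) = (-3/5, -6/5, 3/5, -6/5)

Set up U = [u_1 | ... | u_1] ∈ R^(4×1). The projector onto W = col(U) is P = U (U^T U)^(-1) U^T.
Compute U^T U =
  [10],
and U^T v = (6).
Solve U^T U · c = U^T v for the coefficients: c = (3/5). The projection is proj_W(v) = U c.
Check: (v - proj_W(v)) · u_1 = 0  (should be 0).
Result: proj_W(v) = (-3/5, -6/5, 3/5, -6/5).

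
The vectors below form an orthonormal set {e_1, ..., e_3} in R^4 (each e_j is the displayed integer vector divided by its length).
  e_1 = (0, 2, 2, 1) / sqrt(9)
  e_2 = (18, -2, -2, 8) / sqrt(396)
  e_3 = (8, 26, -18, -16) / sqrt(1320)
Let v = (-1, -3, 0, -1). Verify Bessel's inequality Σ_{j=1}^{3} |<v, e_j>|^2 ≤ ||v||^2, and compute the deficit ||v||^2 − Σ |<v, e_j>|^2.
Σ |<v, e_j>|^2 = 61/6; ||v||^2 = 11; deficit = 5/6

Write each e_j = u_j / sqrt(<u_j, u_j>) where u_j is the displayed integer vector. Then <v, e_j> = <v, u_j> / sqrt(<u_j, u_j>), so |<v, e_j>|^2 = <v, u_j>^2 / <u_j, u_j>.
Coefficients: <v, e_1> = -7/sqrt(9), <v, e_2> = -20/sqrt(396), <v, e_3> = -70/sqrt(1320).
Square and sum: Σ |<v, e_j>|^2 = 61/6.
Compute ||v||^2 = v·v = 11.
Deficit = 11 − 61/6 = 5/6 ≥ 0, confirming Bessel's inequality. (The deficit equals ||v − Σ <v,e_j> e_j||^2, the squared distance from v to span{e_j}.)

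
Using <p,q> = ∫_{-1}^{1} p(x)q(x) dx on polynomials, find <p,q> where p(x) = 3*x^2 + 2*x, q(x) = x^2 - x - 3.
<p,q> = -92/15

Expand the product: p(x)·q(x) = 3*x^4 - x^3 - 11*x^2 - 6*x.
∫_{-1}^{1} of each monomial x^k gives [2/(k+1) if k even, 0 if k odd]. Integrating term-by-term (or equivalently evaluating the antiderivative F(x) = 3*x^5/5 - x^4/4 - 11*x^3/3 - 3*x^2 at the endpoints):
  F(1) − F(−1) = -379/60 − (-11/60) = -92/15.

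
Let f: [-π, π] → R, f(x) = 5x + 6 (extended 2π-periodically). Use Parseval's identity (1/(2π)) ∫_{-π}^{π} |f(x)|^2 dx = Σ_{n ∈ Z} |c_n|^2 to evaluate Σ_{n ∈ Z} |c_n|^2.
Σ |c_n|^2 = 25π^2/3 + 36

Expand and integrate term by term over [-π, π]:
  ∫ (5x)^2 dx = 25·(2π^3/3); ∫ 2·5·(6)·x dx = 0 (odd integrand); ∫ 6^2 dx = 36·2π.
So (1/(2π)) ∫_{-π}^{π} (5x + 6)^2 dx = 25π^2/3 + 36 = 25π^2/3 + 36.
Parseval ⇒ Σ |c_n|^2 = 25π^2/3 + 36.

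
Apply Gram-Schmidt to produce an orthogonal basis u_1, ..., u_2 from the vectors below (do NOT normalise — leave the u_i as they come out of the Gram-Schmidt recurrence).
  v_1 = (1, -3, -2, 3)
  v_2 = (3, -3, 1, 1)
Orthogonal basis:
  u_1 = (1, -3, -2, 3)
  u_2 = (56/23, -30/23, 49/23, -16/23)

Apply the Gram-Schmidt recurrence
  u_1 = v_1
  u_i = v_i − Σ_{j<i} ((v_i · u_j) / (u_j · u_j)) · u_j.

Step by step this gives:
  u_1 = (1, -3, -2, 3)
  u_2 = (56/23, -30/23, 49/23, -16/23)

Orthogonality check:
  u_2 · u_1 = 0 (should be 0)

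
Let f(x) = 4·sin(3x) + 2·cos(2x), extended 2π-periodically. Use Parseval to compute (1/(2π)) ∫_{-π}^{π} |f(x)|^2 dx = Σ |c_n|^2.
Σ |c_n|^2 = 10

Expand |f|^2 and use orthogonality of {sin(nx), cos(mx)} on [-π, π]:
  ∫_{-π}^{π} sin(nx)^2 dx = π, ∫ cos(mx)^2 dx = π, and cross terms integrate to 0.
So ∫_{-π}^{π} f(x)^2 dx = 4^2 · π + 2^2 · π = (16 + 4)π.
Divide by 2π: (16 + 4)/2 = 10.
By Parseval, this equals Σ |c_n|^2.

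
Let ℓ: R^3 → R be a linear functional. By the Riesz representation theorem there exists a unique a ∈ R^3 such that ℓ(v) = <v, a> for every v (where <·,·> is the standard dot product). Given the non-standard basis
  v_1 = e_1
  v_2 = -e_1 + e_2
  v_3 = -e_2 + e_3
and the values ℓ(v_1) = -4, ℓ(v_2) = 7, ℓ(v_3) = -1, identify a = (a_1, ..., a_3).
a = (-4, 3, 2)

Write a = (a_1, ..., a_3) in the standard basis. For each basis vector v_i, ℓ(v_i) = <v_i, a> is a linear equation in the a_j's. Collect the n equations into a matrix system V a = ℓ, where row i of V is v_i (expressed in the standard basis). Since V is invertible (lower-triangular with 1s on the diagonal, up to permutation), solve by back-substitution:
  V =
[[1, 0, 0],
 [-1, 1, 0],
 [0, -1, 1]]
  V a = (-4, 7, -1)
Solving gives a = (-4, 3, 2).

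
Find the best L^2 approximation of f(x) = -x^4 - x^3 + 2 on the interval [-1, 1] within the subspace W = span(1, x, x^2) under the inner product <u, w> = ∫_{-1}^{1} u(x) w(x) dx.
g(x) = -6*x^2/7 - 3*x/5 + 73/35

The best approximation g ∈ W is the orthogonal projection of f onto W. Writing g = a_0 + a_1 x + a_2 x^2, the coefficients solve the normal equations G · a = b where
  G_{ij} = <φ_i, φ_j> and b_i = <f, φ_i>, with φ_0 = 1, φ_1 = x, φ_2 = x^2.
G =
  [2, 0, 2/3]
  [0, 2/3, 0]
  [2/3, 0, 2/5],
b = (18/5, -2/5, 22/21).
Solving gives a_0 = 73/35, a_1 = -3/5, a_2 = -6/7, so
  g(x) = -6*x^2/7 - 3*x/5 + 73/35.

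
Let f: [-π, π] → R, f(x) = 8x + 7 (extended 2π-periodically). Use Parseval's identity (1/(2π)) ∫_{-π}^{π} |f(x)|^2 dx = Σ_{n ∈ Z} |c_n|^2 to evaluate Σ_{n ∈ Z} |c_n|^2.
Σ |c_n|^2 = 64π^2/3 + 49

Expand and integrate term by term over [-π, π]:
  ∫ (8x)^2 dx = 64·(2π^3/3); ∫ 2·8·(7)·x dx = 0 (odd integrand); ∫ 7^2 dx = 49·2π.
So (1/(2π)) ∫_{-π}^{π} (8x + 7)^2 dx = 64π^2/3 + 49 = 64π^2/3 + 49.
Parseval ⇒ Σ |c_n|^2 = 64π^2/3 + 49.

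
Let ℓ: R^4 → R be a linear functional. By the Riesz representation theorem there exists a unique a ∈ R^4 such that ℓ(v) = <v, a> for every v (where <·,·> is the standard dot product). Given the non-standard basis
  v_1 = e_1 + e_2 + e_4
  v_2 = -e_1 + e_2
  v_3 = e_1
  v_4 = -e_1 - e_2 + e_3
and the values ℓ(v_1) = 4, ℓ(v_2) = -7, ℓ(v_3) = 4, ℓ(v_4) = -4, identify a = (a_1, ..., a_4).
a = (4, -3, -3, 3)

Write a = (a_1, ..., a_4) in the standard basis. For each basis vector v_i, ℓ(v_i) = <v_i, a> is a linear equation in the a_j's. Collect the n equations into a matrix system V a = ℓ, where row i of V is v_i (expressed in the standard basis). Since V is invertible (lower-triangular with 1s on the diagonal, up to permutation), solve by back-substitution:
  V =
[[1, 1, 0, 1],
 [-1, 1, 0, 0],
 [1, 0, 0, 0],
 [-1, -1, 1, 0]]
  V a = (4, -7, 4, -4)
Solving gives a = (4, -3, -3, 3).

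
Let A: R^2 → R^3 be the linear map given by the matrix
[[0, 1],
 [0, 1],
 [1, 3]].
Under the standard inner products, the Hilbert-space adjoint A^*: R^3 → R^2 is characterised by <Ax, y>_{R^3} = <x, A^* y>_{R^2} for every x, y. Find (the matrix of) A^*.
A^* = A^T =
[[0, 0, 1],
 [1, 1, 3]]

For real matrices with standard dot products, the defining identity <Ax, y> = <x, A^* y> gives (Ax)^T y = x^T (A^*) y, i.e. x^T A^T y = x^T (A^*) y. Since this holds for all x, y, we must have A^* = A^T. Therefore
A^* =
[[0, 0, 1],
 [1, 1, 3]].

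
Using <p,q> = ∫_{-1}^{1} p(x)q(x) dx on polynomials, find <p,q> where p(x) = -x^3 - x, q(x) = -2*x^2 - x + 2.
<p,q> = 16/15

Expand the product: p(x)·q(x) = 2*x^5 + x^4 + x^2 - 2*x.
∫_{-1}^{1} of each monomial x^k gives [2/(k+1) if k even, 0 if k odd]. Integrating term-by-term (or equivalently evaluating the antiderivative F(x) = x^6/3 + x^5/5 + x^3/3 - x^2 at the endpoints):
  F(1) − F(−1) = -2/15 − (-6/5) = 16/15.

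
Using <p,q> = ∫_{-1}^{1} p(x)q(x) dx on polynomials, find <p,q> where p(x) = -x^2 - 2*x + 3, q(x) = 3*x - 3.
<p,q> = -20

Expand the product: p(x)·q(x) = -3*x^3 - 3*x^2 + 15*x - 9.
∫_{-1}^{1} of each monomial x^k gives [2/(k+1) if k even, 0 if k odd]. Integrating term-by-term (or equivalently evaluating the antiderivative F(x) = -3*x^4/4 - x^3 + 15*x^2/2 - 9*x at the endpoints):
  F(1) − F(−1) = -13/4 − (67/4) = -20.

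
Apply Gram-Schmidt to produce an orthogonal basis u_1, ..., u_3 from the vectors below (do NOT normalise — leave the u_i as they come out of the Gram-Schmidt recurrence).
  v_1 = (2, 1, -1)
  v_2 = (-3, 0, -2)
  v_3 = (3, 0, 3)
Orthogonal basis:
  u_1 = (2, 1, -1)
  u_2 = (-5/3, 2/3, -8/3)
  u_3 = (-3/31, 21/62, 9/62)

Apply the Gram-Schmidt recurrence
  u_1 = v_1
  u_i = v_i − Σ_{j<i} ((v_i · u_j) / (u_j · u_j)) · u_j.

Step by step this gives:
  u_1 = (2, 1, -1)
  u_2 = (-5/3, 2/3, -8/3)
  u_3 = (-3/31, 21/62, 9/62)

Orthogonality check:
  u_2 · u_1 = 0 (should be 0)
  u_3 · u_1 = 0 (should be 0)
  u_3 · u_2 = 0 (should be 0)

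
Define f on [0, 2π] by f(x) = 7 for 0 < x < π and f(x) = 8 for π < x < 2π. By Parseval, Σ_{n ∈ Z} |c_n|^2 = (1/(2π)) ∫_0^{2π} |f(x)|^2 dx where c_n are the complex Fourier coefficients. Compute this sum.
Σ |c_n|^2 = 113/2

Parseval equates the L^2 energy of f (normalised by 1/(2π)) with the ℓ^2 sum of its Fourier coefficients: (1/(2π)) ∫_0^{2π} |f|^2 = Σ |c_n|^2.
Compute the left side: (1/(2π)) [∫_0^π 7^2 dx + ∫_π^{2π} 8^2 dx] = (1/(2π)) · (49π + 64π) = (49 + 64)/2 = 113/2.
So Σ_{n ∈ Z} |c_n|^2 = 113/2.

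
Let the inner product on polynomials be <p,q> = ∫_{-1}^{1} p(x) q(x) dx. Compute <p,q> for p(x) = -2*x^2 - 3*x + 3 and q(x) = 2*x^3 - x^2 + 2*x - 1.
<p,q> = -184/15

Expand the product: p(x)·q(x) = -4*x^5 - 4*x^4 + 5*x^3 - 7*x^2 + 9*x - 3.
∫_{-1}^{1} of each monomial x^k gives [2/(k+1) if k even, 0 if k odd]. Integrating term-by-term (or equivalently evaluating the antiderivative F(x) = -2*x^6/3 - 4*x^5/5 + 5*x^4/4 - 7*x^3/3 + 9*x^2/2 - 3*x at the endpoints):
  F(1) − F(−1) = -21/20 − (673/60) = -184/15.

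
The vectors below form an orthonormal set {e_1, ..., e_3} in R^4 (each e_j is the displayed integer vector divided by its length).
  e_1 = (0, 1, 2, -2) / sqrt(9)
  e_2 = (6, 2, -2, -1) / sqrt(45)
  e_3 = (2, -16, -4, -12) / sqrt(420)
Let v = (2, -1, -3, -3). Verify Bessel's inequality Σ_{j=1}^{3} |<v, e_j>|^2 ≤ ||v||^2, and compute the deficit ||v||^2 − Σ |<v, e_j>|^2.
Σ |<v, e_j>|^2 = 134/7; ||v||^2 = 23; deficit = 27/7

Write each e_j = u_j / sqrt(<u_j, u_j>) where u_j is the displayed integer vector. Then <v, e_j> = <v, u_j> / sqrt(<u_j, u_j>), so |<v, e_j>|^2 = <v, u_j>^2 / <u_j, u_j>.
Coefficients: <v, e_1> = -1/sqrt(9), <v, e_2> = 19/sqrt(45), <v, e_3> = 68/sqrt(420).
Square and sum: Σ |<v, e_j>|^2 = 134/7.
Compute ||v||^2 = v·v = 23.
Deficit = 23 − 134/7 = 27/7 ≥ 0, confirming Bessel's inequality. (The deficit equals ||v − Σ <v,e_j> e_j||^2, the squared distance from v to span{e_j}.)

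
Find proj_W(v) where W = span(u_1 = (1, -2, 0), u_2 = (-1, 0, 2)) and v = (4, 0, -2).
proj_W(v) = (2, -1, -3)

Set up U = [u_1 | ... | u_2] ∈ R^(3×2). The projector onto W = col(U) is P = U (U^T U)^(-1) U^T.
Compute U^T U =
  [5, -1]
  [-1, 5],
and U^T v = (4, -8).
Solve U^T U · c = U^T v for the coefficients: c = (1/2, -3/2). The projection is proj_W(v) = U c.
Check: (v - proj_W(v)) · u_1 = 0  (should be 0).
Check: (v - proj_W(v)) · u_2 = 0  (should be 0).
Result: proj_W(v) = (2, -1, -3).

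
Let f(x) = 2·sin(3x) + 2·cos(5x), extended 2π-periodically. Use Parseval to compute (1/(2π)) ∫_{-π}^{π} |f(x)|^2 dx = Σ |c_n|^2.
Σ |c_n|^2 = 4

Expand |f|^2 and use orthogonality of {sin(nx), cos(mx)} on [-π, π]:
  ∫_{-π}^{π} sin(nx)^2 dx = π, ∫ cos(mx)^2 dx = π, and cross terms integrate to 0.
So ∫_{-π}^{π} f(x)^2 dx = 2^2 · π + 2^2 · π = (4 + 4)π.
Divide by 2π: (4 + 4)/2 = 4.
By Parseval, this equals Σ |c_n|^2.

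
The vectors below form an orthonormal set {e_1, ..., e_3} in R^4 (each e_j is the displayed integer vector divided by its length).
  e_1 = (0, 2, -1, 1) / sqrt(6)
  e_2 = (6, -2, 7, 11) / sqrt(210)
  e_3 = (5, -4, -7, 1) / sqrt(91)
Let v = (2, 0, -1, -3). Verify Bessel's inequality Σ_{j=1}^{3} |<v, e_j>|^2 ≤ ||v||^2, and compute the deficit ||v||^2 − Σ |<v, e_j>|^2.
Σ |<v, e_j>|^2 = 426/65; ||v||^2 = 14; deficit = 484/65

Write each e_j = u_j / sqrt(<u_j, u_j>) where u_j is the displayed integer vector. Then <v, e_j> = <v, u_j> / sqrt(<u_j, u_j>), so |<v, e_j>|^2 = <v, u_j>^2 / <u_j, u_j>.
Coefficients: <v, e_1> = -2/sqrt(6), <v, e_2> = -28/sqrt(210), <v, e_3> = 14/sqrt(91).
Square and sum: Σ |<v, e_j>|^2 = 426/65.
Compute ||v||^2 = v·v = 14.
Deficit = 14 − 426/65 = 484/65 ≥ 0, confirming Bessel's inequality. (The deficit equals ||v − Σ <v,e_j> e_j||^2, the squared distance from v to span{e_j}.)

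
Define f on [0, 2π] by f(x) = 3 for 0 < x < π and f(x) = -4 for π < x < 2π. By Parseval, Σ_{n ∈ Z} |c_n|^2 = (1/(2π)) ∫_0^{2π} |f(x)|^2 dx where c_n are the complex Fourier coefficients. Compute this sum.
Σ |c_n|^2 = 25/2

Parseval equates the L^2 energy of f (normalised by 1/(2π)) with the ℓ^2 sum of its Fourier coefficients: (1/(2π)) ∫_0^{2π} |f|^2 = Σ |c_n|^2.
Compute the left side: (1/(2π)) [∫_0^π 3^2 dx + ∫_π^{2π} (-4)^2 dx] = (1/(2π)) · (9π + 16π) = (9 + 16)/2 = 25/2.
So Σ_{n ∈ Z} |c_n|^2 = 25/2.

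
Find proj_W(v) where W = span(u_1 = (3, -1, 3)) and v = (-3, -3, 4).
proj_W(v) = (18/19, -6/19, 18/19)

Set up U = [u_1 | ... | u_1] ∈ R^(3×1). The projector onto W = col(U) is P = U (U^T U)^(-1) U^T.
Compute U^T U =
  [19],
and U^T v = (6).
Solve U^T U · c = U^T v for the coefficients: c = (6/19). The projection is proj_W(v) = U c.
Check: (v - proj_W(v)) · u_1 = 0  (should be 0).
Result: proj_W(v) = (18/19, -6/19, 18/19).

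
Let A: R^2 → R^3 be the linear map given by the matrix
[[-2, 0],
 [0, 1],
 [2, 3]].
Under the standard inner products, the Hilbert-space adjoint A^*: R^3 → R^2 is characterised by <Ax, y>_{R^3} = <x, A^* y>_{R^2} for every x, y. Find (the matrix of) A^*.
A^* = A^T =
[[-2, 0, 2],
 [0, 1, 3]]

For real matrices with standard dot products, the defining identity <Ax, y> = <x, A^* y> gives (Ax)^T y = x^T (A^*) y, i.e. x^T A^T y = x^T (A^*) y. Since this holds for all x, y, we must have A^* = A^T. Therefore
A^* =
[[-2, 0, 2],
 [0, 1, 3]].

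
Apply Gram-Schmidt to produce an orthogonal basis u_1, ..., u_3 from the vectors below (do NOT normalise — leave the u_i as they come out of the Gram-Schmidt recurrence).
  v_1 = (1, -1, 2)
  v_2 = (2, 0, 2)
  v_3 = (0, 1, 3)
Orthogonal basis:
  u_1 = (1, -1, 2)
  u_2 = (1, 1, 0)
  u_3 = (-4/3, 4/3, 4/3)

Apply the Gram-Schmidt recurrence
  u_1 = v_1
  u_i = v_i − Σ_{j<i} ((v_i · u_j) / (u_j · u_j)) · u_j.

Step by step this gives:
  u_1 = (1, -1, 2)
  u_2 = (1, 1, 0)
  u_3 = (-4/3, 4/3, 4/3)

Orthogonality check:
  u_2 · u_1 = 0 (should be 0)
  u_3 · u_1 = 0 (should be 0)
  u_3 · u_2 = 0 (should be 0)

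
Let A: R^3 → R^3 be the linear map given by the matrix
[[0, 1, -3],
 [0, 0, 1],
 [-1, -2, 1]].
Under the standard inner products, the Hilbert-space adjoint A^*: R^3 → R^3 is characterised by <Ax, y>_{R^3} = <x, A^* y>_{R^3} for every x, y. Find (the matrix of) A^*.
A^* = A^T =
[[0, 0, -1],
 [1, 0, -2],
 [-3, 1, 1]]

For real matrices with standard dot products, the defining identity <Ax, y> = <x, A^* y> gives (Ax)^T y = x^T (A^*) y, i.e. x^T A^T y = x^T (A^*) y. Since this holds for all x, y, we must have A^* = A^T. Therefore
A^* =
[[0, 0, -1],
 [1, 0, -2],
 [-3, 1, 1]].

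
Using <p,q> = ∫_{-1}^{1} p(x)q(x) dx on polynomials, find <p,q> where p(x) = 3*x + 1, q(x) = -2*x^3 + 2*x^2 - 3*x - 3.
<p,q> = -196/15

Expand the product: p(x)·q(x) = -6*x^4 + 4*x^3 - 7*x^2 - 12*x - 3.
∫_{-1}^{1} of each monomial x^k gives [2/(k+1) if k even, 0 if k odd]. Integrating term-by-term (or equivalently evaluating the antiderivative F(x) = -6*x^5/5 + x^4 - 7*x^3/3 - 6*x^2 - 3*x at the endpoints):
  F(1) − F(−1) = -173/15 − (23/15) = -196/15.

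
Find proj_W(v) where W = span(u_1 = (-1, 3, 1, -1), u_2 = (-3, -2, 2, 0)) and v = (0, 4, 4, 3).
proj_W(v) = (-260/203, 91/29, 247/203, -221/203)

Set up U = [u_1 | ... | u_2] ∈ R^(4×2). The projector onto W = col(U) is P = U (U^T U)^(-1) U^T.
Compute U^T U =
  [12, -1]
  [-1, 17],
and U^T v = (13, 0).
Solve U^T U · c = U^T v for the coefficients: c = (221/203, 13/203). The projection is proj_W(v) = U c.
Check: (v - proj_W(v)) · u_1 = 0  (should be 0).
Check: (v - proj_W(v)) · u_2 = 0  (should be 0).
Result: proj_W(v) = (-260/203, 91/29, 247/203, -221/203).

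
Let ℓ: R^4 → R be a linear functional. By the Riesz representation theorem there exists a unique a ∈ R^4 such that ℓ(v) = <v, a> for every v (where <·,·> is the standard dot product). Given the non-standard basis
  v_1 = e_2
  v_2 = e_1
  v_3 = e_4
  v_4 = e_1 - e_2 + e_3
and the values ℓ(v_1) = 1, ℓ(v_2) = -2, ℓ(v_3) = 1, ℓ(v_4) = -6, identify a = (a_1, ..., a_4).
a = (-2, 1, -3, 1)

Write a = (a_1, ..., a_4) in the standard basis. For each basis vector v_i, ℓ(v_i) = <v_i, a> is a linear equation in the a_j's. Collect the n equations into a matrix system V a = ℓ, where row i of V is v_i (expressed in the standard basis). Since V is invertible (lower-triangular with 1s on the diagonal, up to permutation), solve by back-substitution:
  V =
[[0, 1, 0, 0],
 [1, 0, 0, 0],
 [0, 0, 0, 1],
 [1, -1, 1, 0]]
  V a = (1, -2, 1, -6)
Solving gives a = (-2, 1, -3, 1).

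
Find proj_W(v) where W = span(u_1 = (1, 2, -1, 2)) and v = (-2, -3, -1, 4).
proj_W(v) = (1/10, 1/5, -1/10, 1/5)

Set up U = [u_1 | ... | u_1] ∈ R^(4×1). The projector onto W = col(U) is P = U (U^T U)^(-1) U^T.
Compute U^T U =
  [10],
and U^T v = (1).
Solve U^T U · c = U^T v for the coefficients: c = (1/10). The projection is proj_W(v) = U c.
Check: (v - proj_W(v)) · u_1 = 0  (should be 0).
Result: proj_W(v) = (1/10, 1/5, -1/10, 1/5).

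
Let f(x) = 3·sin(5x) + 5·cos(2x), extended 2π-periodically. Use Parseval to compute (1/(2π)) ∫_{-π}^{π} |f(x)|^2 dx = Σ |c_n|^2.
Σ |c_n|^2 = 17

Expand |f|^2 and use orthogonality of {sin(nx), cos(mx)} on [-π, π]:
  ∫_{-π}^{π} sin(nx)^2 dx = π, ∫ cos(mx)^2 dx = π, and cross terms integrate to 0.
So ∫_{-π}^{π} f(x)^2 dx = 3^2 · π + 5^2 · π = (9 + 25)π.
Divide by 2π: (9 + 25)/2 = 17.
By Parseval, this equals Σ |c_n|^2.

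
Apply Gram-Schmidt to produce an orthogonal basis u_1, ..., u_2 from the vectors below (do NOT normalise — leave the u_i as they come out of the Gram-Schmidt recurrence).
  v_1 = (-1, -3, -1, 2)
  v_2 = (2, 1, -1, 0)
Orthogonal basis:
  u_1 = (-1, -3, -1, 2)
  u_2 = (26/15, 1/5, -19/15, 8/15)

Apply the Gram-Schmidt recurrence
  u_1 = v_1
  u_i = v_i − Σ_{j<i} ((v_i · u_j) / (u_j · u_j)) · u_j.

Step by step this gives:
  u_1 = (-1, -3, -1, 2)
  u_2 = (26/15, 1/5, -19/15, 8/15)

Orthogonality check:
  u_2 · u_1 = 0 (should be 0)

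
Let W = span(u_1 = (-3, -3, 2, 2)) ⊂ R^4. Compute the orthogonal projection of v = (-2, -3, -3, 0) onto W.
proj_W(v) = (-27/26, -27/26, 9/13, 9/13)

Set up U = [u_1 | ... | u_1] ∈ R^(4×1). The projector onto W = col(U) is P = U (U^T U)^(-1) U^T.
Compute U^T U =
  [26],
and U^T v = (9).
Solve U^T U · c = U^T v for the coefficients: c = (9/26). The projection is proj_W(v) = U c.
Check: (v - proj_W(v)) · u_1 = 0  (should be 0).
Result: proj_W(v) = (-27/26, -27/26, 9/13, 9/13).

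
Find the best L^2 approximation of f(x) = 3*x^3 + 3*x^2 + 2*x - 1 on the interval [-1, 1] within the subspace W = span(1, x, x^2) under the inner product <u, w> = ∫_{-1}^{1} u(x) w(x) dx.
g(x) = 3*x^2 + 19*x/5 - 1

The best approximation g ∈ W is the orthogonal projection of f onto W. Writing g = a_0 + a_1 x + a_2 x^2, the coefficients solve the normal equations G · a = b where
  G_{ij} = <φ_i, φ_j> and b_i = <f, φ_i>, with φ_0 = 1, φ_1 = x, φ_2 = x^2.
G =
  [2, 0, 2/3]
  [0, 2/3, 0]
  [2/3, 0, 2/5],
b = (0, 38/15, 8/15).
Solving gives a_0 = -1, a_1 = 19/5, a_2 = 3, so
  g(x) = 3*x^2 + 19*x/5 - 1.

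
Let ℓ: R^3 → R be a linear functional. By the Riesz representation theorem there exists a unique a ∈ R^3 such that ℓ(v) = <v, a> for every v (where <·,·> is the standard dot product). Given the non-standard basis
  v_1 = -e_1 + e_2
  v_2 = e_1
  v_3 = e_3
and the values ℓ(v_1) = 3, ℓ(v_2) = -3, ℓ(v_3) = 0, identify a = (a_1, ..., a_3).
a = (-3, 0, 0)

Write a = (a_1, ..., a_3) in the standard basis. For each basis vector v_i, ℓ(v_i) = <v_i, a> is a linear equation in the a_j's. Collect the n equations into a matrix system V a = ℓ, where row i of V is v_i (expressed in the standard basis). Since V is invertible (lower-triangular with 1s on the diagonal, up to permutation), solve by back-substitution:
  V =
[[-1, 1, 0],
 [1, 0, 0],
 [0, 0, 1]]
  V a = (3, -3, 0)
Solving gives a = (-3, 0, 0).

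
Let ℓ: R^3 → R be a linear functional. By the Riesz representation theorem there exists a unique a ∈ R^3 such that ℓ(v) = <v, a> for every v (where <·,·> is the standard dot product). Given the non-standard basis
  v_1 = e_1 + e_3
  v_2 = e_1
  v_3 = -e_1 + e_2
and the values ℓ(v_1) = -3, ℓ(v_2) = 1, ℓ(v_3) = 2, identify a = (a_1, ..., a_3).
a = (1, 3, -4)

Write a = (a_1, ..., a_3) in the standard basis. For each basis vector v_i, ℓ(v_i) = <v_i, a> is a linear equation in the a_j's. Collect the n equations into a matrix system V a = ℓ, where row i of V is v_i (expressed in the standard basis). Since V is invertible (lower-triangular with 1s on the diagonal, up to permutation), solve by back-substitution:
  V =
[[1, 0, 1],
 [1, 0, 0],
 [-1, 1, 0]]
  V a = (-3, 1, 2)
Solving gives a = (1, 3, -4).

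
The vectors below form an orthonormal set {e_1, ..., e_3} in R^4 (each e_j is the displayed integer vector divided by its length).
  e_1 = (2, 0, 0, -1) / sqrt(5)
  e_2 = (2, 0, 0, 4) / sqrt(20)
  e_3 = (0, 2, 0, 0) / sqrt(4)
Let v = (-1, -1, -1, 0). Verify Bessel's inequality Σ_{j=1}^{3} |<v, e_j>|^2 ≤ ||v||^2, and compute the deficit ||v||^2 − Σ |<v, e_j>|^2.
Σ |<v, e_j>|^2 = 2; ||v||^2 = 3; deficit = 1

Write each e_j = u_j / sqrt(<u_j, u_j>) where u_j is the displayed integer vector. Then <v, e_j> = <v, u_j> / sqrt(<u_j, u_j>), so |<v, e_j>|^2 = <v, u_j>^2 / <u_j, u_j>.
Coefficients: <v, e_1> = -2/sqrt(5), <v, e_2> = -2/sqrt(20), <v, e_3> = -2/sqrt(4).
Square and sum: Σ |<v, e_j>|^2 = 2.
Compute ||v||^2 = v·v = 3.
Deficit = 3 − 2 = 1 ≥ 0, confirming Bessel's inequality. (The deficit equals ||v − Σ <v,e_j> e_j||^2, the squared distance from v to span{e_j}.)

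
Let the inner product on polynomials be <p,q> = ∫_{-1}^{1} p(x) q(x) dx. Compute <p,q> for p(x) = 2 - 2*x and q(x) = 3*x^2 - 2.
<p,q> = -4

Expand the product: p(x)·q(x) = -6*x^3 + 6*x^2 + 4*x - 4.
∫_{-1}^{1} of each monomial x^k gives [2/(k+1) if k even, 0 if k odd]. Integrating term-by-term (or equivalently evaluating the antiderivative F(x) = -3*x^4/2 + 2*x^3 + 2*x^2 - 4*x at the endpoints):
  F(1) − F(−1) = -3/2 − (5/2) = -4.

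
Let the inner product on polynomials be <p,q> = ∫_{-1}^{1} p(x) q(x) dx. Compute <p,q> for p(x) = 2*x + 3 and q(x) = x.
<p,q> = 4/3

Expand the product: p(x)·q(x) = 2*x^2 + 3*x.
∫_{-1}^{1} of each monomial x^k gives [2/(k+1) if k even, 0 if k odd]. Integrating term-by-term (or equivalently evaluating the antiderivative F(x) = 2*x^3/3 + 3*x^2/2 at the endpoints):
  F(1) − F(−1) = 13/6 − (5/6) = 4/3.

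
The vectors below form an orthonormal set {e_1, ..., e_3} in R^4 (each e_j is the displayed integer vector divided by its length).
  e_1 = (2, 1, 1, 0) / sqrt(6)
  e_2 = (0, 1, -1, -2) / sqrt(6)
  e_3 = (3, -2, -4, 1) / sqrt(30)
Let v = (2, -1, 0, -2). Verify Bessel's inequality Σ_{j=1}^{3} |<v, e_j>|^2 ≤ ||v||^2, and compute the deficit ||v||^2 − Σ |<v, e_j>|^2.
Σ |<v, e_j>|^2 = 21/5; ||v||^2 = 9; deficit = 24/5

Write each e_j = u_j / sqrt(<u_j, u_j>) where u_j is the displayed integer vector. Then <v, e_j> = <v, u_j> / sqrt(<u_j, u_j>), so |<v, e_j>|^2 = <v, u_j>^2 / <u_j, u_j>.
Coefficients: <v, e_1> = 3/sqrt(6), <v, e_2> = 3/sqrt(6), <v, e_3> = 6/sqrt(30).
Square and sum: Σ |<v, e_j>|^2 = 21/5.
Compute ||v||^2 = v·v = 9.
Deficit = 9 − 21/5 = 24/5 ≥ 0, confirming Bessel's inequality. (The deficit equals ||v − Σ <v,e_j> e_j||^2, the squared distance from v to span{e_j}.)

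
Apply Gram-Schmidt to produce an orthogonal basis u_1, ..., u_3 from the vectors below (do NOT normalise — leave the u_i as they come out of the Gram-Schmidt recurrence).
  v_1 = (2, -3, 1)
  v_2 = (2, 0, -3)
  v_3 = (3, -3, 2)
Orthogonal basis:
  u_1 = (2, -3, 1)
  u_2 = (13/7, 3/14, -43/14)
  u_3 = (135/181, 120/181, 90/181)

Apply the Gram-Schmidt recurrence
  u_1 = v_1
  u_i = v_i − Σ_{j<i} ((v_i · u_j) / (u_j · u_j)) · u_j.

Step by step this gives:
  u_1 = (2, -3, 1)
  u_2 = (13/7, 3/14, -43/14)
  u_3 = (135/181, 120/181, 90/181)

Orthogonality check:
  u_2 · u_1 = 0 (should be 0)
  u_3 · u_1 = 0 (should be 0)
  u_3 · u_2 = 0 (should be 0)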